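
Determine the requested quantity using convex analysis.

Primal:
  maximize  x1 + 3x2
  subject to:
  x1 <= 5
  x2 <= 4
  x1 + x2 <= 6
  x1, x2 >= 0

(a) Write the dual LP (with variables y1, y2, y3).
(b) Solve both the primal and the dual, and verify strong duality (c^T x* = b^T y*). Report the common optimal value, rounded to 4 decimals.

The standard primal-dual pair for 'max c^T x s.t. A x <= b, x >= 0' is:
  Dual:  min b^T y  s.t.  A^T y >= c,  y >= 0.

So the dual LP is:
  minimize  5y1 + 4y2 + 6y3
  subject to:
    y1 + y3 >= 1
    y2 + y3 >= 3
    y1, y2, y3 >= 0

Solving the primal: x* = (2, 4).
  primal value c^T x* = 14.
Solving the dual: y* = (0, 2, 1).
  dual value b^T y* = 14.
Strong duality: c^T x* = b^T y*. Confirmed.

14


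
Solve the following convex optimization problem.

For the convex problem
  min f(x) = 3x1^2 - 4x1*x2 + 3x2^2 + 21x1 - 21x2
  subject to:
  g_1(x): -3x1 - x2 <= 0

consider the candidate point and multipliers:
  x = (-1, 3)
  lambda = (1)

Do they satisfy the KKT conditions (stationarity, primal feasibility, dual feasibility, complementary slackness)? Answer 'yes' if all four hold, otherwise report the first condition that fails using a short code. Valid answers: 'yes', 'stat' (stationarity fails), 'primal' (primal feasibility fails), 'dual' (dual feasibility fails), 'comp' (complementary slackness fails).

Gradient of f: grad f(x) = Q x + c = (3, 1)
Constraint values g_i(x) = a_i^T x - b_i:
  g_1((-1, 3)) = 0
Stationarity residual: grad f(x) + sum_i lambda_i a_i = (0, 0)
  -> stationarity OK
Primal feasibility (all g_i <= 0): OK
Dual feasibility (all lambda_i >= 0): OK
Complementary slackness (lambda_i * g_i(x) = 0 for all i): OK

Verdict: yes, KKT holds.

yes


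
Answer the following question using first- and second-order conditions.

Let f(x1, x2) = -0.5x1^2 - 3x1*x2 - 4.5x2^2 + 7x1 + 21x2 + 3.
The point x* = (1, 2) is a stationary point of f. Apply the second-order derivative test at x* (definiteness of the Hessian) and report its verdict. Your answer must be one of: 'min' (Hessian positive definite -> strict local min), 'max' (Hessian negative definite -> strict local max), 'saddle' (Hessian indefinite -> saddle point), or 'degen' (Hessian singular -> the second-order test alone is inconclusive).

Compute the Hessian H = grad^2 f:
  H = [[-1, -3], [-3, -9]]
Verify stationarity: grad f(x*) = H x* + g = (0, 0).
Eigenvalues of H: -10, 0.
H has a zero eigenvalue (singular; negative semidefinite but not definite), so H is neither positive definite, negative definite, nor indefinite. The second-order test alone is inconclusive -> degen.
(Indeed, f is constant along the null direction of H through x*, so x* is not a strict local extremum.)

degen


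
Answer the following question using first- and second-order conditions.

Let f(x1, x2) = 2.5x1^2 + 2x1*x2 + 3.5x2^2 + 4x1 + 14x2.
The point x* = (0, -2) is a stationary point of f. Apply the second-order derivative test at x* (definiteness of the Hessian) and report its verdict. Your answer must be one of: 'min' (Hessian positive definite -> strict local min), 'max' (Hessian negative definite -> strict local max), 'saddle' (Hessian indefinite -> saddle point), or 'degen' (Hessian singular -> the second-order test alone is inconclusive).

Compute the Hessian H = grad^2 f:
  H = [[5, 2], [2, 7]]
Verify stationarity: grad f(x*) = H x* + g = (0, 0).
Eigenvalues of H: 3.7639, 8.2361.
Both eigenvalues > 0, so H is positive definite -> x* is a strict local min.

min


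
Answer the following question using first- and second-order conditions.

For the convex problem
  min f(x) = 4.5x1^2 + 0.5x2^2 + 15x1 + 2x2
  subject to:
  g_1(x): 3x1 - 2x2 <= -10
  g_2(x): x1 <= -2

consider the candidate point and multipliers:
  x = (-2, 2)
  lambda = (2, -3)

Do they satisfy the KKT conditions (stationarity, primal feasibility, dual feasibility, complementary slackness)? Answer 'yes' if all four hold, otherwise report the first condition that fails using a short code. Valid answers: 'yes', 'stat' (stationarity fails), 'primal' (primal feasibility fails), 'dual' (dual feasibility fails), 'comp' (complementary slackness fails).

Gradient of f: grad f(x) = Q x + c = (-3, 4)
Constraint values g_i(x) = a_i^T x - b_i:
  g_1((-2, 2)) = 0
  g_2((-2, 2)) = 0
Stationarity residual: grad f(x) + sum_i lambda_i a_i = (0, 0)
  -> stationarity OK
Primal feasibility (all g_i <= 0): OK
Dual feasibility (all lambda_i >= 0): FAILS
Complementary slackness (lambda_i * g_i(x) = 0 for all i): OK

Verdict: the first failing condition is dual_feasibility -> dual.

dual


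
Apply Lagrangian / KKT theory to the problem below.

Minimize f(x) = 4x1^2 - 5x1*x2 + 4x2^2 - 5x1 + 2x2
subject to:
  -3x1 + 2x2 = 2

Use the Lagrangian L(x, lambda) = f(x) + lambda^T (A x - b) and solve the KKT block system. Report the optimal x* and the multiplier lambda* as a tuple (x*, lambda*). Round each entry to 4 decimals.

Form the Lagrangian:
  L(x, lambda) = (1/2) x^T Q x + c^T x + lambda^T (A x - b)
Stationarity (grad_x L = 0): Q x + c + A^T lambda = 0.
Primal feasibility: A x = b.

This gives the KKT block system:
  [ Q   A^T ] [ x     ]   [-c ]
  [ A    0  ] [ lambda ] = [ b ]

Solving the linear system:
  x*      = (-0.4545, 0.3182)
  lambda* = (-3.4091)
  f(x*)   = 4.8636

x* = (-0.4545, 0.3182), lambda* = (-3.4091)


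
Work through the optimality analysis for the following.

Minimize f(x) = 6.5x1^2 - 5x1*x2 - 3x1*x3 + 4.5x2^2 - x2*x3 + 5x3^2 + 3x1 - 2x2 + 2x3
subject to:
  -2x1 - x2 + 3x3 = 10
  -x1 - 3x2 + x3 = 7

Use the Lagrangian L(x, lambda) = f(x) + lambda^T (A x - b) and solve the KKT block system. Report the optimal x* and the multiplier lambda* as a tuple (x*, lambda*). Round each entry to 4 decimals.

Form the Lagrangian:
  L(x, lambda) = (1/2) x^T Q x + c^T x + lambda^T (A x - b)
Stationarity (grad_x L = 0): Q x + c + A^T lambda = 0.
Primal feasibility: A x = b.

This gives the KKT block system:
  [ Q   A^T ] [ x     ]   [-c ]
  [ A    0  ] [ lambda ] = [ b ]

Solving the linear system:
  x*      = (-1.5972, -1.1753, 1.8767)
  lambda* = (-9.2168, 0.916)
  f(x*)   = 43.534

x* = (-1.5972, -1.1753, 1.8767), lambda* = (-9.2168, 0.916)


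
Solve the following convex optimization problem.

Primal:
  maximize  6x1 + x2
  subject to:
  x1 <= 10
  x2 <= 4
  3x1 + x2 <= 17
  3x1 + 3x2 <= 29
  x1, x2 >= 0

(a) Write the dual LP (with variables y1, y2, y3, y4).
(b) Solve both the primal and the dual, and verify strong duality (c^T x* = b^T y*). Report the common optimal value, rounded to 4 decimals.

The standard primal-dual pair for 'max c^T x s.t. A x <= b, x >= 0' is:
  Dual:  min b^T y  s.t.  A^T y >= c,  y >= 0.

So the dual LP is:
  minimize  10y1 + 4y2 + 17y3 + 29y4
  subject to:
    y1 + 3y3 + 3y4 >= 6
    y2 + y3 + 3y4 >= 1
    y1, y2, y3, y4 >= 0

Solving the primal: x* = (5.6667, 0).
  primal value c^T x* = 34.
Solving the dual: y* = (0, 0, 2, 0).
  dual value b^T y* = 34.
Strong duality: c^T x* = b^T y*. Confirmed.

34


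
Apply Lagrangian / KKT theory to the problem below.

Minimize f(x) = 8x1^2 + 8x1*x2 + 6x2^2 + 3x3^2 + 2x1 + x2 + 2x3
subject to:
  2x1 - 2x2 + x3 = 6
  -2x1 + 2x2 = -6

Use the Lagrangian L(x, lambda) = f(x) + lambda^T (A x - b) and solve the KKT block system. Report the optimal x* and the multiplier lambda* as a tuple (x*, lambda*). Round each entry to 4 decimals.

Form the Lagrangian:
  L(x, lambda) = (1/2) x^T Q x + c^T x + lambda^T (A x - b)
Stationarity (grad_x L = 0): Q x + c + A^T lambda = 0.
Primal feasibility: A x = b.

This gives the KKT block system:
  [ Q   A^T ] [ x     ]   [-c ]
  [ A    0  ] [ lambda ] = [ b ]

Solving the linear system:
  x*      = (1.2955, -1.7045, 0)
  lambda* = (-2, 2.5455)
  f(x*)   = 14.0795

x* = (1.2955, -1.7045, 0), lambda* = (-2, 2.5455)


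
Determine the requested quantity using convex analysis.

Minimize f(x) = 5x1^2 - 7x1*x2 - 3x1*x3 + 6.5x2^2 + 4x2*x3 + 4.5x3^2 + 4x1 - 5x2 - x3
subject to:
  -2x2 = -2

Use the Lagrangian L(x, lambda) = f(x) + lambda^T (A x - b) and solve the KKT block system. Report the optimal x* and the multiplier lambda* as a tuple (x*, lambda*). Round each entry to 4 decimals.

Form the Lagrangian:
  L(x, lambda) = (1/2) x^T Q x + c^T x + lambda^T (A x - b)
Stationarity (grad_x L = 0): Q x + c + A^T lambda = 0.
Primal feasibility: A x = b.

This gives the KKT block system:
  [ Q   A^T ] [ x     ]   [-c ]
  [ A    0  ] [ lambda ] = [ b ]

Solving the linear system:
  x*      = (0.2222, 1, -0.2593)
  lambda* = (2.7037)
  f(x*)   = 0.7778

x* = (0.2222, 1, -0.2593), lambda* = (2.7037)


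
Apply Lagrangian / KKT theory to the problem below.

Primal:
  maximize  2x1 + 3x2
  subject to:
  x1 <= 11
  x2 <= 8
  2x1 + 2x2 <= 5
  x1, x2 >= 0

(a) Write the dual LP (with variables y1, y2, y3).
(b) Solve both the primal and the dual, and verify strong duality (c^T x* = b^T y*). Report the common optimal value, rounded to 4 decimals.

The standard primal-dual pair for 'max c^T x s.t. A x <= b, x >= 0' is:
  Dual:  min b^T y  s.t.  A^T y >= c,  y >= 0.

So the dual LP is:
  minimize  11y1 + 8y2 + 5y3
  subject to:
    y1 + 2y3 >= 2
    y2 + 2y3 >= 3
    y1, y2, y3 >= 0

Solving the primal: x* = (0, 2.5).
  primal value c^T x* = 7.5.
Solving the dual: y* = (0, 0, 1.5).
  dual value b^T y* = 7.5.
Strong duality: c^T x* = b^T y*. Confirmed.

7.5


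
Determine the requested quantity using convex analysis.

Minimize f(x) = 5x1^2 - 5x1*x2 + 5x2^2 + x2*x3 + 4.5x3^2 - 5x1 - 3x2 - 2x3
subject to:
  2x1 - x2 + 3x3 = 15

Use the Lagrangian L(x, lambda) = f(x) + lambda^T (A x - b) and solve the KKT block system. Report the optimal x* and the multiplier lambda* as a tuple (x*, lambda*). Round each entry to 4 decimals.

Form the Lagrangian:
  L(x, lambda) = (1/2) x^T Q x + c^T x + lambda^T (A x - b)
Stationarity (grad_x L = 0): Q x + c + A^T lambda = 0.
Primal feasibility: A x = b.

This gives the KKT block system:
  [ Q   A^T ] [ x     ]   [-c ]
  [ A    0  ] [ lambda ] = [ b ]

Solving the linear system:
  x*      = (2.559, 0.2816, 3.3879)
  lambda* = (-9.5909)
  f(x*)   = 61.7237

x* = (2.559, 0.2816, 3.3879), lambda* = (-9.5909)


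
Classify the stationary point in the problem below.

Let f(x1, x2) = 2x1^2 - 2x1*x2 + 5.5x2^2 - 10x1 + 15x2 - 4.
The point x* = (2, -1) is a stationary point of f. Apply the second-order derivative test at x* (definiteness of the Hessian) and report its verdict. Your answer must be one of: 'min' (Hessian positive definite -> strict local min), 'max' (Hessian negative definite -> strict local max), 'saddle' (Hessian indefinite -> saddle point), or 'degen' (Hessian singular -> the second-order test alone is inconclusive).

Compute the Hessian H = grad^2 f:
  H = [[4, -2], [-2, 11]]
Verify stationarity: grad f(x*) = H x* + g = (0, 0).
Eigenvalues of H: 3.4689, 11.5311.
Both eigenvalues > 0, so H is positive definite -> x* is a strict local min.

min


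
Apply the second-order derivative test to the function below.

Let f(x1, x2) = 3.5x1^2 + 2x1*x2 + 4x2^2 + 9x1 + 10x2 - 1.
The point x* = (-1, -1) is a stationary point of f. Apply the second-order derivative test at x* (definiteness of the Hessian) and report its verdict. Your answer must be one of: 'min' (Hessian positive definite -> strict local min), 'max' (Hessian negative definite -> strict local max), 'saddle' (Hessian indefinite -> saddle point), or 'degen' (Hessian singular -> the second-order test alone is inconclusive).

Compute the Hessian H = grad^2 f:
  H = [[7, 2], [2, 8]]
Verify stationarity: grad f(x*) = H x* + g = (0, 0).
Eigenvalues of H: 5.4384, 9.5616.
Both eigenvalues > 0, so H is positive definite -> x* is a strict local min.

min


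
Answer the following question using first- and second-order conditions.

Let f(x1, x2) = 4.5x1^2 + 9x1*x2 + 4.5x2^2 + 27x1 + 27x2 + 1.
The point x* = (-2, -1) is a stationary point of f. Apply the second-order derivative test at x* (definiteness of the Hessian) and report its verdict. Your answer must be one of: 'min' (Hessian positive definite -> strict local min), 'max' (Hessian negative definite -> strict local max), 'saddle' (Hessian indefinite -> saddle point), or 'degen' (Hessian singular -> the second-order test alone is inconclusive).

Compute the Hessian H = grad^2 f:
  H = [[9, 9], [9, 9]]
Verify stationarity: grad f(x*) = H x* + g = (0, 0).
Eigenvalues of H: 0, 18.
H has a zero eigenvalue (singular; positive semidefinite but not definite), so H is neither positive definite, negative definite, nor indefinite. The second-order test alone is inconclusive -> degen.
(Indeed, f is constant along the null direction of H through x*, so x* is not a strict local extremum.)

degen


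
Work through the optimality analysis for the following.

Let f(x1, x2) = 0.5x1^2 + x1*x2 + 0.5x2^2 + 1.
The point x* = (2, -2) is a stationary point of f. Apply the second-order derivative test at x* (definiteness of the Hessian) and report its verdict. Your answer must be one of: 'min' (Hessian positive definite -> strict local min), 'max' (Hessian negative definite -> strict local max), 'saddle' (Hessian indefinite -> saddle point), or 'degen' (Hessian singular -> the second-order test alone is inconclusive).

Compute the Hessian H = grad^2 f:
  H = [[1, 1], [1, 1]]
Verify stationarity: grad f(x*) = H x* + g = (0, 0).
Eigenvalues of H: 0, 2.
H has a zero eigenvalue (singular; positive semidefinite but not definite), so H is neither positive definite, negative definite, nor indefinite. The second-order test alone is inconclusive -> degen.
(Indeed, f is constant along the null direction of H through x*, so x* is not a strict local extremum.)

degen


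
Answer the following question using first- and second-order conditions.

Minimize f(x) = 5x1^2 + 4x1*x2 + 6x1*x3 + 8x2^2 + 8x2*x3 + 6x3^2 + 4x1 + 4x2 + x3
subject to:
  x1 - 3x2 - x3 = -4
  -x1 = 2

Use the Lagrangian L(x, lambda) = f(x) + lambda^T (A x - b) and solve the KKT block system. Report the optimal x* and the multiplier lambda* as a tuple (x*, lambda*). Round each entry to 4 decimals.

Form the Lagrangian:
  L(x, lambda) = (1/2) x^T Q x + c^T x + lambda^T (A x - b)
Stationarity (grad_x L = 0): Q x + c + A^T lambda = 0.
Primal feasibility: A x = b.

This gives the KKT block system:
  [ Q   A^T ] [ x     ]   [-c ]
  [ A    0  ] [ lambda ] = [ b ]

Solving the linear system:
  x*      = (-2, 0.3553, 0.9342)
  lambda* = (3.0526, -5.9211)
  f(x*)   = 9.2039

x* = (-2, 0.3553, 0.9342), lambda* = (3.0526, -5.9211)


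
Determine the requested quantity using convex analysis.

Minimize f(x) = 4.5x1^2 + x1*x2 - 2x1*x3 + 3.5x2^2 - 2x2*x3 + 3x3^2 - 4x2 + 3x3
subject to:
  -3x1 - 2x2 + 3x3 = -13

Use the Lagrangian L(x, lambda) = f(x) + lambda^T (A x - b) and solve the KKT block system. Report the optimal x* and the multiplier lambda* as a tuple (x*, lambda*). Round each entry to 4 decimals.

Form the Lagrangian:
  L(x, lambda) = (1/2) x^T Q x + c^T x + lambda^T (A x - b)
Stationarity (grad_x L = 0): Q x + c + A^T lambda = 0.
Primal feasibility: A x = b.

This gives the KKT block system:
  [ Q   A^T ] [ x     ]   [-c ]
  [ A    0  ] [ lambda ] = [ b ]

Solving the linear system:
  x*      = (1.1123, 1.259, -2.3817)
  lambda* = (5.3443)
  f(x*)   = 28.6475

x* = (1.1123, 1.259, -2.3817), lambda* = (5.3443)


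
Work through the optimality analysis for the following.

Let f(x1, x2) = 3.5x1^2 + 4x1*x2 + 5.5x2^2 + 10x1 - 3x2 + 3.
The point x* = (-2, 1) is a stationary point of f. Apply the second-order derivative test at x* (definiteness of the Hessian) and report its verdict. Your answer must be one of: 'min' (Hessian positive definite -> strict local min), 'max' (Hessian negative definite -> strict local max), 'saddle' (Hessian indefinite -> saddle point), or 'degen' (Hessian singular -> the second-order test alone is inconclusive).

Compute the Hessian H = grad^2 f:
  H = [[7, 4], [4, 11]]
Verify stationarity: grad f(x*) = H x* + g = (0, 0).
Eigenvalues of H: 4.5279, 13.4721.
Both eigenvalues > 0, so H is positive definite -> x* is a strict local min.

min


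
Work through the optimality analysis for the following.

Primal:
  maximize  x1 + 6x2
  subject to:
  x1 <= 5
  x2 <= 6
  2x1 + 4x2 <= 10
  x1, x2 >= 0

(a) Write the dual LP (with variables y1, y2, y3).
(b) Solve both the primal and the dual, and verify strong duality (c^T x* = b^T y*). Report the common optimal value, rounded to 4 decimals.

The standard primal-dual pair for 'max c^T x s.t. A x <= b, x >= 0' is:
  Dual:  min b^T y  s.t.  A^T y >= c,  y >= 0.

So the dual LP is:
  minimize  5y1 + 6y2 + 10y3
  subject to:
    y1 + 2y3 >= 1
    y2 + 4y3 >= 6
    y1, y2, y3 >= 0

Solving the primal: x* = (0, 2.5).
  primal value c^T x* = 15.
Solving the dual: y* = (0, 0, 1.5).
  dual value b^T y* = 15.
Strong duality: c^T x* = b^T y*. Confirmed.

15


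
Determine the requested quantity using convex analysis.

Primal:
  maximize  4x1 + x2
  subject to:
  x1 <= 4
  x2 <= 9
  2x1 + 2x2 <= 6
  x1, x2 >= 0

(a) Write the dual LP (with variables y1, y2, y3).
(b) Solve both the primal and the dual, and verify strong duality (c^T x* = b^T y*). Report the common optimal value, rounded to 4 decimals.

The standard primal-dual pair for 'max c^T x s.t. A x <= b, x >= 0' is:
  Dual:  min b^T y  s.t.  A^T y >= c,  y >= 0.

So the dual LP is:
  minimize  4y1 + 9y2 + 6y3
  subject to:
    y1 + 2y3 >= 4
    y2 + 2y3 >= 1
    y1, y2, y3 >= 0

Solving the primal: x* = (3, 0).
  primal value c^T x* = 12.
Solving the dual: y* = (0, 0, 2).
  dual value b^T y* = 12.
Strong duality: c^T x* = b^T y*. Confirmed.

12


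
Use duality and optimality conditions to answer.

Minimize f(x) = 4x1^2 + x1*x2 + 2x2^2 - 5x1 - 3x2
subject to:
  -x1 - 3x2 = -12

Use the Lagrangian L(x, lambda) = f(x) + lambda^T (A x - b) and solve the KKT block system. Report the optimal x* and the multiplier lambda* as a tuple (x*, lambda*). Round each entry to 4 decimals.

Form the Lagrangian:
  L(x, lambda) = (1/2) x^T Q x + c^T x + lambda^T (A x - b)
Stationarity (grad_x L = 0): Q x + c + A^T lambda = 0.
Primal feasibility: A x = b.

This gives the KKT block system:
  [ Q   A^T ] [ x     ]   [-c ]
  [ A    0  ] [ lambda ] = [ b ]

Solving the linear system:
  x*      = (0.6857, 3.7714)
  lambda* = (4.2571)
  f(x*)   = 18.1714

x* = (0.6857, 3.7714), lambda* = (4.2571)


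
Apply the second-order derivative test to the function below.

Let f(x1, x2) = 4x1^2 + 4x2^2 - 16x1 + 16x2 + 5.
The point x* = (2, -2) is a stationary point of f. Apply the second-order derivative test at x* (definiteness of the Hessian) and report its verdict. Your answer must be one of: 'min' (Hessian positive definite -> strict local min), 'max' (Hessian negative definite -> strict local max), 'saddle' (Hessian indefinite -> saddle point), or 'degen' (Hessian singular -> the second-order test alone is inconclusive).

Compute the Hessian H = grad^2 f:
  H = [[8, 0], [0, 8]]
Verify stationarity: grad f(x*) = H x* + g = (0, 0).
Eigenvalues of H: 8, 8.
Both eigenvalues > 0, so H is positive definite -> x* is a strict local min.

min


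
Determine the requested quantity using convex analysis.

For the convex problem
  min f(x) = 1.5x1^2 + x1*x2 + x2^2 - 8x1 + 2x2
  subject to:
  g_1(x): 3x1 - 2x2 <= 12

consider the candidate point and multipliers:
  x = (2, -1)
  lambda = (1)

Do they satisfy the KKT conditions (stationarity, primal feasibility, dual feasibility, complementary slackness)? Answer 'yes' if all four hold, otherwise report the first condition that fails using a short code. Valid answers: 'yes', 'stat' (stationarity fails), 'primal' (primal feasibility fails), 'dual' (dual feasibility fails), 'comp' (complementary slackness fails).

Gradient of f: grad f(x) = Q x + c = (-3, 2)
Constraint values g_i(x) = a_i^T x - b_i:
  g_1((2, -1)) = -4
Stationarity residual: grad f(x) + sum_i lambda_i a_i = (0, 0)
  -> stationarity OK
Primal feasibility (all g_i <= 0): OK
Dual feasibility (all lambda_i >= 0): OK
Complementary slackness (lambda_i * g_i(x) = 0 for all i): FAILS

Verdict: the first failing condition is complementary_slackness -> comp.

comp


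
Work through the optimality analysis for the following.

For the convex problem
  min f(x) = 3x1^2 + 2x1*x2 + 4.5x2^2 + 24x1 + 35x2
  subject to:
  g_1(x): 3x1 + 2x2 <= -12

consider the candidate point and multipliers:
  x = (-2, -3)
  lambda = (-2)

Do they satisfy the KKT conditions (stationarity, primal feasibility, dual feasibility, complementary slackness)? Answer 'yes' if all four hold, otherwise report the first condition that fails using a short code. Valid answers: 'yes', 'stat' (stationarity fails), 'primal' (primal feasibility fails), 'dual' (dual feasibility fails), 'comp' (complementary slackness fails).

Gradient of f: grad f(x) = Q x + c = (6, 4)
Constraint values g_i(x) = a_i^T x - b_i:
  g_1((-2, -3)) = 0
Stationarity residual: grad f(x) + sum_i lambda_i a_i = (0, 0)
  -> stationarity OK
Primal feasibility (all g_i <= 0): OK
Dual feasibility (all lambda_i >= 0): FAILS
Complementary slackness (lambda_i * g_i(x) = 0 for all i): OK

Verdict: the first failing condition is dual_feasibility -> dual.

dual


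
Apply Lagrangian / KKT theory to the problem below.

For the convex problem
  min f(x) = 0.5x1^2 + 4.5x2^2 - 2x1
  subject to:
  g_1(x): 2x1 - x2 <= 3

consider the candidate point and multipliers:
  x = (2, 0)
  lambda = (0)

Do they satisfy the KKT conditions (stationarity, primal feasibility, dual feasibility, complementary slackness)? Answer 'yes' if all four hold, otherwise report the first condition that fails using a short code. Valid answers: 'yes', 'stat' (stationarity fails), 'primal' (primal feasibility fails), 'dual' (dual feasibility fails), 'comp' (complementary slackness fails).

Gradient of f: grad f(x) = Q x + c = (0, 0)
Constraint values g_i(x) = a_i^T x - b_i:
  g_1((2, 0)) = 1
Stationarity residual: grad f(x) + sum_i lambda_i a_i = (0, 0)
  -> stationarity OK
Primal feasibility (all g_i <= 0): FAILS
Dual feasibility (all lambda_i >= 0): OK
Complementary slackness (lambda_i * g_i(x) = 0 for all i): OK

Verdict: the first failing condition is primal_feasibility -> primal.

primal


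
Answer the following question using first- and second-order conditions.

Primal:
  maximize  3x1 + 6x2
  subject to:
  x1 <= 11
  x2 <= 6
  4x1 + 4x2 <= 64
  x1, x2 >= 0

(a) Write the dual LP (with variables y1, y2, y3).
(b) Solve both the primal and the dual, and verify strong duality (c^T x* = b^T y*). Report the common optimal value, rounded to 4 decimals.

The standard primal-dual pair for 'max c^T x s.t. A x <= b, x >= 0' is:
  Dual:  min b^T y  s.t.  A^T y >= c,  y >= 0.

So the dual LP is:
  minimize  11y1 + 6y2 + 64y3
  subject to:
    y1 + 4y3 >= 3
    y2 + 4y3 >= 6
    y1, y2, y3 >= 0

Solving the primal: x* = (10, 6).
  primal value c^T x* = 66.
Solving the dual: y* = (0, 3, 0.75).
  dual value b^T y* = 66.
Strong duality: c^T x* = b^T y*. Confirmed.

66


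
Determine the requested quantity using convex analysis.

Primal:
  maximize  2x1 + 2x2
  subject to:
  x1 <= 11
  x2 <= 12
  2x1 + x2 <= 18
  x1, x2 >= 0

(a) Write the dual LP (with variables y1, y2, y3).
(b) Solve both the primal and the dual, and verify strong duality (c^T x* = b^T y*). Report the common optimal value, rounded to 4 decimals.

The standard primal-dual pair for 'max c^T x s.t. A x <= b, x >= 0' is:
  Dual:  min b^T y  s.t.  A^T y >= c,  y >= 0.

So the dual LP is:
  minimize  11y1 + 12y2 + 18y3
  subject to:
    y1 + 2y3 >= 2
    y2 + y3 >= 2
    y1, y2, y3 >= 0

Solving the primal: x* = (3, 12).
  primal value c^T x* = 30.
Solving the dual: y* = (0, 1, 1).
  dual value b^T y* = 30.
Strong duality: c^T x* = b^T y*. Confirmed.

30


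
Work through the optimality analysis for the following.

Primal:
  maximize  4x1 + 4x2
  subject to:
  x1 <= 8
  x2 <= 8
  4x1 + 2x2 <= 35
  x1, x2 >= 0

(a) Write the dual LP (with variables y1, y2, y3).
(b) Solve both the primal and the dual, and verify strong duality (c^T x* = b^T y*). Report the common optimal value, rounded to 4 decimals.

The standard primal-dual pair for 'max c^T x s.t. A x <= b, x >= 0' is:
  Dual:  min b^T y  s.t.  A^T y >= c,  y >= 0.

So the dual LP is:
  minimize  8y1 + 8y2 + 35y3
  subject to:
    y1 + 4y3 >= 4
    y2 + 2y3 >= 4
    y1, y2, y3 >= 0

Solving the primal: x* = (4.75, 8).
  primal value c^T x* = 51.
Solving the dual: y* = (0, 2, 1).
  dual value b^T y* = 51.
Strong duality: c^T x* = b^T y*. Confirmed.

51


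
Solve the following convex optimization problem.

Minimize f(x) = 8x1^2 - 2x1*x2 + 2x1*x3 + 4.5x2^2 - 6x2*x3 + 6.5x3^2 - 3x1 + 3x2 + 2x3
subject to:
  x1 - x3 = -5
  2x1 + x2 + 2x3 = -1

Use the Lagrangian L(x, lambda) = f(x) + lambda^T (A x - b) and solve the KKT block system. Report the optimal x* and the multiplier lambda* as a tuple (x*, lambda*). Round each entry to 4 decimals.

Form the Lagrangian:
  L(x, lambda) = (1/2) x^T Q x + c^T x + lambda^T (A x - b)
Stationarity (grad_x L = 0): Q x + c + A^T lambda = 0.
Primal feasibility: A x = b.

This gives the KKT block system:
  [ Q   A^T ] [ x     ]   [-c ]
  [ A    0  ] [ lambda ] = [ b ]

Solving the linear system:
  x*      = (-2.7635, 0.0539, 2.2365)
  lambda* = (34.0373, 4.4066)
  f(x*)   = 93.7593

x* = (-2.7635, 0.0539, 2.2365), lambda* = (34.0373, 4.4066)


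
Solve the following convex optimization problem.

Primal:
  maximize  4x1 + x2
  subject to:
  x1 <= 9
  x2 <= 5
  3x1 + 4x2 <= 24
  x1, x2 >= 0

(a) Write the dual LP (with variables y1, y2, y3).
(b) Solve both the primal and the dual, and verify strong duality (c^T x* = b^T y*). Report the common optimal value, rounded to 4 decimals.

The standard primal-dual pair for 'max c^T x s.t. A x <= b, x >= 0' is:
  Dual:  min b^T y  s.t.  A^T y >= c,  y >= 0.

So the dual LP is:
  minimize  9y1 + 5y2 + 24y3
  subject to:
    y1 + 3y3 >= 4
    y2 + 4y3 >= 1
    y1, y2, y3 >= 0

Solving the primal: x* = (8, 0).
  primal value c^T x* = 32.
Solving the dual: y* = (0, 0, 1.3333).
  dual value b^T y* = 32.
Strong duality: c^T x* = b^T y*. Confirmed.

32


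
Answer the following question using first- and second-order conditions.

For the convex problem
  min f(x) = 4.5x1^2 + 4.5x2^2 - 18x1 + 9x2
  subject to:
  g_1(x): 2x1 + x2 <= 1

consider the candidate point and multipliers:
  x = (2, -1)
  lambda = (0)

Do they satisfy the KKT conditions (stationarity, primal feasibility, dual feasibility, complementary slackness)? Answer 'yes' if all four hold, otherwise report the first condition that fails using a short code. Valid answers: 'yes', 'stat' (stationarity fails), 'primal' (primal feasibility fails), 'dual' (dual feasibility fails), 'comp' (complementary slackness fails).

Gradient of f: grad f(x) = Q x + c = (0, 0)
Constraint values g_i(x) = a_i^T x - b_i:
  g_1((2, -1)) = 2
Stationarity residual: grad f(x) + sum_i lambda_i a_i = (0, 0)
  -> stationarity OK
Primal feasibility (all g_i <= 0): FAILS
Dual feasibility (all lambda_i >= 0): OK
Complementary slackness (lambda_i * g_i(x) = 0 for all i): OK

Verdict: the first failing condition is primal_feasibility -> primal.

primal


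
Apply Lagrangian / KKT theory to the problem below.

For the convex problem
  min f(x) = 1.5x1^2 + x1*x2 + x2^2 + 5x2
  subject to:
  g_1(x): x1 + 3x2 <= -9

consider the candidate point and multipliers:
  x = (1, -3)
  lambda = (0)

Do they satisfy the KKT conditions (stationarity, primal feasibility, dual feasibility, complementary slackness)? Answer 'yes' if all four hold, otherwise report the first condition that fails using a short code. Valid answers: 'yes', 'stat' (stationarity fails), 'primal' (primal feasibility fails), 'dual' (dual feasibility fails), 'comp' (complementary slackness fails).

Gradient of f: grad f(x) = Q x + c = (0, 0)
Constraint values g_i(x) = a_i^T x - b_i:
  g_1((1, -3)) = 1
Stationarity residual: grad f(x) + sum_i lambda_i a_i = (0, 0)
  -> stationarity OK
Primal feasibility (all g_i <= 0): FAILS
Dual feasibility (all lambda_i >= 0): OK
Complementary slackness (lambda_i * g_i(x) = 0 for all i): OK

Verdict: the first failing condition is primal_feasibility -> primal.

primal


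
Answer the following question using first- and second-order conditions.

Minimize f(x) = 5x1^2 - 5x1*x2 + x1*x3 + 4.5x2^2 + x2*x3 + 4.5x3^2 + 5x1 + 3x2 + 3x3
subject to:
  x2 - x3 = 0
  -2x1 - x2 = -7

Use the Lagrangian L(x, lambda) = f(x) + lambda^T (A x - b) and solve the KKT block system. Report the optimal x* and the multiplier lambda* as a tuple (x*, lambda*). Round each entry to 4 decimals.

Form the Lagrangian:
  L(x, lambda) = (1/2) x^T Q x + c^T x + lambda^T (A x - b)
Stationarity (grad_x L = 0): Q x + c + A^T lambda = 0.
Primal feasibility: A x = b.

This gives the KKT block system:
  [ Q   A^T ] [ x     ]   [-c ]
  [ A    0  ] [ lambda ] = [ b ]

Solving the linear system:
  x*      = (2.9717, 1.0566, 1.0566)
  lambda* = (16.5377, 15.2453)
  f(x*)   = 63.9575

x* = (2.9717, 1.0566, 1.0566), lambda* = (16.5377, 15.2453)


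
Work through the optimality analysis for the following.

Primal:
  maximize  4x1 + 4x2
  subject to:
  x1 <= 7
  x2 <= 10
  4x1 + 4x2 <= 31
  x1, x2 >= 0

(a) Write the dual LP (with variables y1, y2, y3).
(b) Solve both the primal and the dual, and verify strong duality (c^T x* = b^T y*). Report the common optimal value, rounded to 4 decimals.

The standard primal-dual pair for 'max c^T x s.t. A x <= b, x >= 0' is:
  Dual:  min b^T y  s.t.  A^T y >= c,  y >= 0.

So the dual LP is:
  minimize  7y1 + 10y2 + 31y3
  subject to:
    y1 + 4y3 >= 4
    y2 + 4y3 >= 4
    y1, y2, y3 >= 0

Solving the primal: x* = (0, 7.75).
  primal value c^T x* = 31.
Solving the dual: y* = (0, 0, 1).
  dual value b^T y* = 31.
Strong duality: c^T x* = b^T y*. Confirmed.

31


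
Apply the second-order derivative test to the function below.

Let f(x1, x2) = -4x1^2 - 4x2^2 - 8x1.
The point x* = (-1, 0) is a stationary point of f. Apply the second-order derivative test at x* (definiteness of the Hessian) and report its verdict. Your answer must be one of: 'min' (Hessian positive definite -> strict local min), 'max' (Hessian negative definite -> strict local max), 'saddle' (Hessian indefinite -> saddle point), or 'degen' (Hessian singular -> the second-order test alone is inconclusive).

Compute the Hessian H = grad^2 f:
  H = [[-8, 0], [0, -8]]
Verify stationarity: grad f(x*) = H x* + g = (0, 0).
Eigenvalues of H: -8, -8.
Both eigenvalues < 0, so H is negative definite -> x* is a strict local max.

max


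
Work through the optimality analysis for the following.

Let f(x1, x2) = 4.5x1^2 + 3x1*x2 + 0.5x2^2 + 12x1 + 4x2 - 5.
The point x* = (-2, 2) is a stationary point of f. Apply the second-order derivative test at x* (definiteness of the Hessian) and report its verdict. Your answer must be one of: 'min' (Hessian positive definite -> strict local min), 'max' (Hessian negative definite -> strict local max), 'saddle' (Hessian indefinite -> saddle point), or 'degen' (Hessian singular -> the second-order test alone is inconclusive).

Compute the Hessian H = grad^2 f:
  H = [[9, 3], [3, 1]]
Verify stationarity: grad f(x*) = H x* + g = (0, 0).
Eigenvalues of H: 0, 10.
H has a zero eigenvalue (singular; positive semidefinite but not definite), so H is neither positive definite, negative definite, nor indefinite. The second-order test alone is inconclusive -> degen.
(Indeed, f is constant along the null direction of H through x*, so x* is not a strict local extremum.)

degen


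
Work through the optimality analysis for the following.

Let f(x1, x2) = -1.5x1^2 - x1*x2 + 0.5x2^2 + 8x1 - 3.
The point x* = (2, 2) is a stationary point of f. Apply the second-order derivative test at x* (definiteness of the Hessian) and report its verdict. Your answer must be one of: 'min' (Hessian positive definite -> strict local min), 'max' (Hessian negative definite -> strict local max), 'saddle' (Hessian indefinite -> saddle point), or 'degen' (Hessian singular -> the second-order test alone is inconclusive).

Compute the Hessian H = grad^2 f:
  H = [[-3, -1], [-1, 1]]
Verify stationarity: grad f(x*) = H x* + g = (0, 0).
Eigenvalues of H: -3.2361, 1.2361.
Eigenvalues have mixed signs, so H is indefinite -> x* is a saddle point.

saddle


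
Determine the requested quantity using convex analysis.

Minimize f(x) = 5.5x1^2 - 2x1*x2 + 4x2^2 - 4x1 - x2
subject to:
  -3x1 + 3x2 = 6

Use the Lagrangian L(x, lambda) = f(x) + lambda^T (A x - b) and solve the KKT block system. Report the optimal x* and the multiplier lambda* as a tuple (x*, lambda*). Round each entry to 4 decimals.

Form the Lagrangian:
  L(x, lambda) = (1/2) x^T Q x + c^T x + lambda^T (A x - b)
Stationarity (grad_x L = 0): Q x + c + A^T lambda = 0.
Primal feasibility: A x = b.

This gives the KKT block system:
  [ Q   A^T ] [ x     ]   [-c ]
  [ A    0  ] [ lambda ] = [ b ]

Solving the linear system:
  x*      = (-0.4667, 1.5333)
  lambda* = (-4.0667)
  f(x*)   = 12.3667

x* = (-0.4667, 1.5333), lambda* = (-4.0667)


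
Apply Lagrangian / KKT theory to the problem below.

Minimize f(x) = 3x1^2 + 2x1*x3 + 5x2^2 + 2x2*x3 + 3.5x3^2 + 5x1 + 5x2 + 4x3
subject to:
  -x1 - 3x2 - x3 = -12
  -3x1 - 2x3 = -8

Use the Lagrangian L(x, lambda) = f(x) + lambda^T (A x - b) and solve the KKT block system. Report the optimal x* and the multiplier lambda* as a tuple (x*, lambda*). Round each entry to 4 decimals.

Form the Lagrangian:
  L(x, lambda) = (1/2) x^T Q x + c^T x + lambda^T (A x - b)
Stationarity (grad_x L = 0): Q x + c + A^T lambda = 0.
Primal feasibility: A x = b.

This gives the KKT block system:
  [ Q   A^T ] [ x     ]   [-c ]
  [ A    0  ] [ lambda ] = [ b ]

Solving the linear system:
  x*      = (2.4214, 3.0702, 0.3678)
  lambda* = (12.146, 2.7061)
  f(x*)   = 98.1654

x* = (2.4214, 3.0702, 0.3678), lambda* = (12.146, 2.7061)


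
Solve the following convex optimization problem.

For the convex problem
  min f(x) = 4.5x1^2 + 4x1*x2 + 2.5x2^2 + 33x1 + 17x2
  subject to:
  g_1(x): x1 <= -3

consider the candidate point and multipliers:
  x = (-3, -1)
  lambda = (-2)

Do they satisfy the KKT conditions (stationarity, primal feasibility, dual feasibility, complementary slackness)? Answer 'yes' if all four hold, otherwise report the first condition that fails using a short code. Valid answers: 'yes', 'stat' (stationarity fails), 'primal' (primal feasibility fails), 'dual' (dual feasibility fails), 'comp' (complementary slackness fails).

Gradient of f: grad f(x) = Q x + c = (2, 0)
Constraint values g_i(x) = a_i^T x - b_i:
  g_1((-3, -1)) = 0
Stationarity residual: grad f(x) + sum_i lambda_i a_i = (0, 0)
  -> stationarity OK
Primal feasibility (all g_i <= 0): OK
Dual feasibility (all lambda_i >= 0): FAILS
Complementary slackness (lambda_i * g_i(x) = 0 for all i): OK

Verdict: the first failing condition is dual_feasibility -> dual.

dual


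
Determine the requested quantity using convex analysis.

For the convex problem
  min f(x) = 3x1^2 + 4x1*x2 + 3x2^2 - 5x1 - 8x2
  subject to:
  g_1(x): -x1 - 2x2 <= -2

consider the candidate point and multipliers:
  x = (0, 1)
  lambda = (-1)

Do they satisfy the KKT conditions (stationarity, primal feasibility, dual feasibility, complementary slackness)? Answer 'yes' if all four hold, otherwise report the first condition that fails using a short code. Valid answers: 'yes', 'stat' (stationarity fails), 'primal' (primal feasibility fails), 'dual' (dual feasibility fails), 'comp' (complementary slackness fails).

Gradient of f: grad f(x) = Q x + c = (-1, -2)
Constraint values g_i(x) = a_i^T x - b_i:
  g_1((0, 1)) = 0
Stationarity residual: grad f(x) + sum_i lambda_i a_i = (0, 0)
  -> stationarity OK
Primal feasibility (all g_i <= 0): OK
Dual feasibility (all lambda_i >= 0): FAILS
Complementary slackness (lambda_i * g_i(x) = 0 for all i): OK

Verdict: the first failing condition is dual_feasibility -> dual.

dual


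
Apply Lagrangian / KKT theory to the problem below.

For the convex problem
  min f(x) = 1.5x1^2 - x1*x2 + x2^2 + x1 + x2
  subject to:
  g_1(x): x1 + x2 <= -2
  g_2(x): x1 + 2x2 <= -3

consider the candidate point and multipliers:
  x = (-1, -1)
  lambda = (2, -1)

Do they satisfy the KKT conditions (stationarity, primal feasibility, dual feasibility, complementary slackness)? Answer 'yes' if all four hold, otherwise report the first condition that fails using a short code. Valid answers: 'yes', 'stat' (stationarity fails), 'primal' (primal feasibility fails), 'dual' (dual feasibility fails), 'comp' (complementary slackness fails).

Gradient of f: grad f(x) = Q x + c = (-1, 0)
Constraint values g_i(x) = a_i^T x - b_i:
  g_1((-1, -1)) = 0
  g_2((-1, -1)) = 0
Stationarity residual: grad f(x) + sum_i lambda_i a_i = (0, 0)
  -> stationarity OK
Primal feasibility (all g_i <= 0): OK
Dual feasibility (all lambda_i >= 0): FAILS
Complementary slackness (lambda_i * g_i(x) = 0 for all i): OK

Verdict: the first failing condition is dual_feasibility -> dual.

dual


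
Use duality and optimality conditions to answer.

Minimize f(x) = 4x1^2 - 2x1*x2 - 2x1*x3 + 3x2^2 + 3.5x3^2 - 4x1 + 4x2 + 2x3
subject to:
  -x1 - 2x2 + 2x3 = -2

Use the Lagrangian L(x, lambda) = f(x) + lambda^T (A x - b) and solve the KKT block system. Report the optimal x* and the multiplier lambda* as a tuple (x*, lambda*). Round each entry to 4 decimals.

Form the Lagrangian:
  L(x, lambda) = (1/2) x^T Q x + c^T x + lambda^T (A x - b)
Stationarity (grad_x L = 0): Q x + c + A^T lambda = 0.
Primal feasibility: A x = b.

This gives the KKT block system:
  [ Q   A^T ] [ x     ]   [-c ]
  [ A    0  ] [ lambda ] = [ b ]

Solving the linear system:
  x*      = (0.5871, 0.0995, -0.607)
  lambda* = (1.7114)
  f(x*)   = 0.1294

x* = (0.5871, 0.0995, -0.607), lambda* = (1.7114)


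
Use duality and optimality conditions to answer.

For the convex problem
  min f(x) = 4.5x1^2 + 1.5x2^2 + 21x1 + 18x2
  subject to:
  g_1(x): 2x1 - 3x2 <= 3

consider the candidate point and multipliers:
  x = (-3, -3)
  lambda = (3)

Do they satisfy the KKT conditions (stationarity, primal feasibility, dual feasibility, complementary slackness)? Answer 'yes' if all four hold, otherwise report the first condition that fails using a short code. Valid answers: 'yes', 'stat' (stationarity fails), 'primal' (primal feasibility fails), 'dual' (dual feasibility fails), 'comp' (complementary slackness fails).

Gradient of f: grad f(x) = Q x + c = (-6, 9)
Constraint values g_i(x) = a_i^T x - b_i:
  g_1((-3, -3)) = 0
Stationarity residual: grad f(x) + sum_i lambda_i a_i = (0, 0)
  -> stationarity OK
Primal feasibility (all g_i <= 0): OK
Dual feasibility (all lambda_i >= 0): OK
Complementary slackness (lambda_i * g_i(x) = 0 for all i): OK

Verdict: yes, KKT holds.

yes


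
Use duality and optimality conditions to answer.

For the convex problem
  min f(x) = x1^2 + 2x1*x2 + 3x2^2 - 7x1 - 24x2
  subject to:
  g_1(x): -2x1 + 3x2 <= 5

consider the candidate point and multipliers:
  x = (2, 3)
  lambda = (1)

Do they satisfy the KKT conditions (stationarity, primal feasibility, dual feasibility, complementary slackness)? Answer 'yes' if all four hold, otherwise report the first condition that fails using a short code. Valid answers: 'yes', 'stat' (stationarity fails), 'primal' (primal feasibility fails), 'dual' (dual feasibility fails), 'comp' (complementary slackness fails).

Gradient of f: grad f(x) = Q x + c = (3, -2)
Constraint values g_i(x) = a_i^T x - b_i:
  g_1((2, 3)) = 0
Stationarity residual: grad f(x) + sum_i lambda_i a_i = (1, 1)
  -> stationarity FAILS
Primal feasibility (all g_i <= 0): OK
Dual feasibility (all lambda_i >= 0): OK
Complementary slackness (lambda_i * g_i(x) = 0 for all i): OK

Verdict: the first failing condition is stationarity -> stat.

stat


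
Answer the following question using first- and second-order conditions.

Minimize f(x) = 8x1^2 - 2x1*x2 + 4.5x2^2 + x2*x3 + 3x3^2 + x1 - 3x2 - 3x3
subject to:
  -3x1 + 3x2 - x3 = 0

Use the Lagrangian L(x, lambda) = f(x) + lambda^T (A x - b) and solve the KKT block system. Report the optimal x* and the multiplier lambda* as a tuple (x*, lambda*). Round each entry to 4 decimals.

Form the Lagrangian:
  L(x, lambda) = (1/2) x^T Q x + c^T x + lambda^T (A x - b)
Stationarity (grad_x L = 0): Q x + c + A^T lambda = 0.
Primal feasibility: A x = b.

This gives the KKT block system:
  [ Q   A^T ] [ x     ]   [-c ]
  [ A    0  ] [ lambda ] = [ b ]

Solving the linear system:
  x*      = (0.0133, 0.1853, 0.5159)
  lambda* = (0.2809)
  f(x*)   = -1.0452

x* = (0.0133, 0.1853, 0.5159), lambda* = (0.2809)
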